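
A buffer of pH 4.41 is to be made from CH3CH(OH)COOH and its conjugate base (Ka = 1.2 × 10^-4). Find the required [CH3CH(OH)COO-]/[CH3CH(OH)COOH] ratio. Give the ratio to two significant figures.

pKa = -log(1.2 × 10^-4) = 3.921
pH = pKa + log(r) ⇒ log(r) = 4.41 − 3.921 = +0.489
r = [CH3CH(OH)COO-]/[CH3CH(OH)COOH] = 10^(+0.489) = 3.08

ratio = 3.1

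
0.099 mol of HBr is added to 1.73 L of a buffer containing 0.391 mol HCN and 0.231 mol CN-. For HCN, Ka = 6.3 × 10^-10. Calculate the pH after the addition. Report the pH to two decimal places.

Added H+ converts CN- to HCN: HCN → 0.49 mol, CN- → 0.132 mol.
pKa = −log(6.3 × 10^-10) = 9.201
pH = pKa + log(n_CN-/n_HCN) = 9.201 + log(0.132/0.49) = 9.201 + (-0.570)

pH = 8.63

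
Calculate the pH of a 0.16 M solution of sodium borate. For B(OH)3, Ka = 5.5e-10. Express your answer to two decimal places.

pH = 11.23

B(OH)4- is the conjugate base of the weak acid B(OH)3.
Kb = Kw/Ka = 1.0×10^-14 / 5.5 × 10^-10 = 1.82 × 10^-5
From the ICE table, Kb = [OH-]²/(0.16 − [OH-]) = 1.82 × 10^-5.
Neglecting [OH-] in the denominator: [OH-] = √(1.82 × 10^-5 × 0.16) = 1.71 × 10^-3 M
Check: 1.1% ionized — well under 5%, approximation valid.
pOH = 2.77, so pH = 14.00 − pOH = 11.23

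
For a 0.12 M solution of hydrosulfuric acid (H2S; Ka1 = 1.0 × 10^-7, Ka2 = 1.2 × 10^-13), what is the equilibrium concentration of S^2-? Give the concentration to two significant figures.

First ionization gives [H+] ≈ [HS-] = 1.10 × 10^-4 M.
Second step: Ka2 = [H+][S^2-]/[HS-] ≈ [S^2-] (since [H+] ≈ [HS-]).
So [S^2-] ≈ Ka2.

1.2 × 10^-13 M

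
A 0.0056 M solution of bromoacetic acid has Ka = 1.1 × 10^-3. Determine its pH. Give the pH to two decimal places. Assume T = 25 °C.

pH = 2.70

BrCH2COOH ⇌ BrCH2COO- + H+
From the ICE table, Ka = x²/(0.0056 − x) = 1.1 × 10^-3.
Here C₀/Ka ≈ 5.09, so the small-x approximation fails. Use the quadratic:
x = (−Ka + √(Ka² + 4·Ka·C₀))/2 = 1.99 × 10^-3 M
pH = −log[H+] = −log(1.99 × 10^-3) = 2.70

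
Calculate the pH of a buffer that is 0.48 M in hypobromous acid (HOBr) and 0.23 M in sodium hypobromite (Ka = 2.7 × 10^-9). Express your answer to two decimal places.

pH = 8.25

pKa = −log(2.7 × 10^-9) = 8.569
Using pH = pKa + log([base]/[acid]) with [base]/[acid] = 0.23/0.48:
pH = 8.569 + (-0.320) = 8.25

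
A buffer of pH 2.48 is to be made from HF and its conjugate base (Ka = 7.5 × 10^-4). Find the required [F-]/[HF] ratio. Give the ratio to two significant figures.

ratio = 0.23

pKa = -log(7.5 × 10^-4) = 3.125
pH = pKa + log(r) ⇒ log(r) = 2.48 − 3.125 = -0.645
r = [F-]/[HF] = 10^(-0.645) = 0.226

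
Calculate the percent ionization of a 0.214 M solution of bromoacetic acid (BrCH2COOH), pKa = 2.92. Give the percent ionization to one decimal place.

BrCH2COOH ⇌ BrCH2COO- + H+; let x = [H+] at equilibrium.
Ka = 10^(−2.92) = 1.20 × 10^-3
Ka = x²/(C₀ − x); solving the quadratic gives x = 1.54 × 10^-2 M.
% ionization = x/C₀ × 100% = 1.54 × 10^-2/0.214 × 100% = 7.2%

7.2%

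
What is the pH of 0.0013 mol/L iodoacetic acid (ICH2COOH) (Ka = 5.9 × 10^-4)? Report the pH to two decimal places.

ICH2COOH ⇌ ICH2COO- + H+
Ka = [H+]²/(0.0013 − [H+]) = 5.9 × 10^-4
The 5% rule fails; solving [H+]² + Ka·[H+] − Ka·C₀ = 0 exactly:
[H+] = (−Ka + √(Ka² + 4·Ka·C₀))/2 = 6.29 × 10^-4 M
pH = −log[H+] = −log(6.29 × 10^-4) = 3.20

pH = 3.20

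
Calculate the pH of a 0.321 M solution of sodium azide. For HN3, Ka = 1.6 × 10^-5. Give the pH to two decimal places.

N3- is the conjugate base of the weak acid HN3.
Kb = Kw/Ka = 1.0×10^-14 / 1.6 × 10^-5 = 6.25 × 10^-10
From the ICE table, Kb = [OH-]²/(0.321 − [OH-]) = 6.25 × 10^-10.
Assume [OH-] ≪ 0.321: [OH-] ≈ √(6.25 × 10^-10 × 0.321) = 1.42 × 10^-5 M
pOH = 4.85, so pH = 14.00 − pOH = 9.15

pH = 9.15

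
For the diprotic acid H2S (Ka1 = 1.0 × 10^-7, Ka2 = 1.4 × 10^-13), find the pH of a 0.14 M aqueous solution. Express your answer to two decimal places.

Ka1 ≫ Ka2, so treat the first dissociation as the only significant source of H+.
Ka1 = x²/(0.14 − x) = 1.0 × 10^-7
x ≈ √(1.0 × 10^-7 × 0.14) = 1.18 × 10^-4 M
pH = −log(1.18 × 10^-4) = 3.93

pH = 3.93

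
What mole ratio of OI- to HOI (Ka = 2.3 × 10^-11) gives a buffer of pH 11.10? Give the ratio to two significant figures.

ratio = 2.9

pKa = -log(2.3 × 10^-11) = 10.638
pH = pKa + log(r) ⇒ log(r) = 11.10 − 10.638 = +0.462
r = [OI-]/[HOI] = 10^(+0.462) = 2.9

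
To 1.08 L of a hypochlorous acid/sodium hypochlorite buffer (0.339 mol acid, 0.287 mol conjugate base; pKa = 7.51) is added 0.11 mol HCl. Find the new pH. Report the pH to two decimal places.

pH = 7.11

Added H+ converts OCl- to HOCl: HOCl → 0.449 mol, OCl- → 0.177 mol.
pH = pKa + log(n_OCl-/n_HOCl) = 7.51 + log(0.177/0.449) = 7.51 + (-0.404)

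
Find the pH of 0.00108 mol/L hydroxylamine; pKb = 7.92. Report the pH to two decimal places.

pH = 8.56

NH2OH + H2O ⇌ NH3OH+ + OH-
Kb = 10^(−7.92) = 1.20 × 10^-8
From the ICE table, Kb = x²/(0.00108 − x) = 1.20 × 10^-8.
Since Kb ≪ C₀, x ≈ √(Kb·C₀) = 3.60 × 10^-6 M.
Check: 0.33% ionized — well under 5%, approximation valid.
pOH = 5.44, so pH = 14.00 − pOH = 8.56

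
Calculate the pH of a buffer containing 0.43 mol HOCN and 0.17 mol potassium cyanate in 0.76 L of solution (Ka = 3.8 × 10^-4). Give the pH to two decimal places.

pH = 3.02

pKa = −log(3.8 × 10^-4) = 3.420
Using pH = pKa + log([base]/[acid]) with [base]/[acid] = 0.17/0.43:
pH = 3.420 + (-0.403) = 3.02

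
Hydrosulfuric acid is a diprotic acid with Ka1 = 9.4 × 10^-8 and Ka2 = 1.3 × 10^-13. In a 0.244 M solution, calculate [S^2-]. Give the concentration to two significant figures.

1.3 × 10^-13 M

First ionization gives [H+] ≈ [HS-] = 1.51 × 10^-4 M.
Second step: Ka2 = [H+][S^2-]/[HS-] ≈ [S^2-] (since [H+] ≈ [HS-]).
So [S^2-] ≈ Ka2.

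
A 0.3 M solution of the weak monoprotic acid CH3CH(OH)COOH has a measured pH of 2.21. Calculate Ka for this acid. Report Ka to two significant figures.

Ka = 1.3 × 10^-4

[H+] = 10^(-2.21) = 6.17 × 10^-3 M
At equilibrium [HA] = 0.3 − 6.17 × 10^-3 = 2.94 × 10^-1 M
Ka = [H+][A-]/[HA] = (6.17 × 10^-3)² / 2.94 × 10^-1 = 1.3 × 10^-4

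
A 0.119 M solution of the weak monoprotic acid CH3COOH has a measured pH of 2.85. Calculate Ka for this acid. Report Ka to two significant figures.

[H+] = 10^(-2.85) = 1.41 × 10^-3 M
At equilibrium [HA] = 0.119 − 1.41 × 10^-3 = 1.18 × 10^-1 M
Ka = [H+][A-]/[HA] = (1.41 × 10^-3)² / 1.18 × 10^-1 = 1.7 × 10^-5

Ka = 1.7 × 10^-5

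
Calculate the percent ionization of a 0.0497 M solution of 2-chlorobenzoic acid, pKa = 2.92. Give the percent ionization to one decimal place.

14.4%

ClC6H4COOH ⇌ ClC6H4COO- + H+; let x = [H+] at equilibrium.
Ka = 10^(−2.92) = 1.20 × 10^-3
Solve x² + 0.0012x − 5.96e-05 = 0 → x = 7.15 × 10^-3 M
Fraction ionized = 7.15 × 10^-3 / 0.0497 = 0.1439 → 14.4%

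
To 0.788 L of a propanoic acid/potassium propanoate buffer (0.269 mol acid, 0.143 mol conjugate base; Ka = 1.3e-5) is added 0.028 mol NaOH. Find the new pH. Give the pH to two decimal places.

pH = 4.74

OH- converts CH3CH2COOH to CH3CH2COO-: CH3CH2COOH → 0.241 mol, CH3CH2COO- → 0.171 mol.
pKa = −log(1.3 × 10^-5) = 4.886
pH = pKa + log([A⁻]/[HA]) = 4.886 + log(0.171/0.241) = 4.886 -0.149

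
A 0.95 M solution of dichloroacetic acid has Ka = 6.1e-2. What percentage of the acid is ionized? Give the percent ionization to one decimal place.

22.3%

Cl2CHCOOH ⇌ Cl2CHCOO- + H+; let x = [H+] at equilibrium.
Solve x² + 0.061x − 0.0579 = 0 → x = 2.12 × 10^-1 M
% ionization = x/C₀ × 100% = 2.12 × 10^-1/0.95 × 100% = 22.3%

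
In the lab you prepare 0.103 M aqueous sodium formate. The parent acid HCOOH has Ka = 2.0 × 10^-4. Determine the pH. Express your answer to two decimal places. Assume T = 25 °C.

HCOO- is the conjugate base of the weak acid HCOOH.
Kb = Kw/Ka = 1.0×10^-14 / 2.0 × 10^-4 = 5.00 × 10^-11
Kb = [OH-]²/(0.103 − [OH-]) = 5.00 × 10^-11
Assume [OH-] ≪ 0.103: [OH-] ≈ √(5.00 × 10^-11 × 0.103) = 2.27 × 10^-6 M
pOH = 5.64, so pH = 14.00 − pOH = 8.36

pH = 8.36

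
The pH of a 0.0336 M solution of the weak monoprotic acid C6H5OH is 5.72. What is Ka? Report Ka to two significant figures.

Ka = 1.1 × 10^-10

[H+] = 10^(-5.72) = 1.91 × 10^-6 M
At equilibrium [HA] = 0.0336 − 1.91 × 10^-6 = 3.36 × 10^-2 M
Ka = [H+][A-]/[HA] = (1.91 × 10^-6)² / 3.36 × 10^-2 = 1.1 × 10^-10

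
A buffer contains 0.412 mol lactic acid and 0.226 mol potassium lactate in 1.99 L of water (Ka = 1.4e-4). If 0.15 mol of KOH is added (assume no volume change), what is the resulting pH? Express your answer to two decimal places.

After neutralization: n(CH3CH(OH)COOH) = 0.262 mol, n(CH3CH(OH)COO-) = 0.376 mol.
pKa = −log(1.4 × 10^-4) = 3.854
Henderson–Hasselbalch with mole ratio 0.376/0.262: pH = 3.854 + (+0.157)

pH = 4.01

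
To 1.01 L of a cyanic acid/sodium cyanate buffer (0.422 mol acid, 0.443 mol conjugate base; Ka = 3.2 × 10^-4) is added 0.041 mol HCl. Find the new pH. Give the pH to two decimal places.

Added H+ converts OCN- to HOCN: HOCN → 0.463 mol, OCN- → 0.402 mol.
pKa = −log(3.2 × 10^-4) = 3.495
pH = pKa + log([A⁻]/[HA]) = 3.495 + log(0.402/0.463) = 3.495 -0.061

pH = 3.43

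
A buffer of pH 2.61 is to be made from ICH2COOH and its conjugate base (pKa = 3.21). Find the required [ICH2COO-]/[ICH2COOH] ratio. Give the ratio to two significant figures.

pH = pKa + log(r) ⇒ log(r) = 2.61 − 3.21 = -0.60
r = [ICH2COO-]/[ICH2COOH] = 10^(-0.60) = 0.251

ratio = 0.25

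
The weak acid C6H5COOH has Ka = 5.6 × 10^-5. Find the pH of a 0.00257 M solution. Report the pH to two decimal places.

pH = 3.45

C6H5COOH ⇌ C6H5COO- + H+
Let x = [H+] at equilibrium. Ka = x²/(0.00257 − x).
The 5% rule fails; solving x² + Ka·x − Ka·C₀ = 0 exactly:
x = [−5.6e-05 + √(5.6e-05² + 5.76e-07)]/2 = 3.52 × 10^-4 M
pH = −log(3.52 × 10^-4) = 3.45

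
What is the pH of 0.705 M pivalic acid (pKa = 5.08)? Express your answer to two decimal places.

(CH3)3CCOOH ⇌ (CH3)3CCOO- + H+
Ka = 10^(−5.08) = 8.32 × 10^-6
Ka = [H+]²/(0.705 − [H+]) = 8.32 × 10^-6
Since Ka ≪ C₀, [H+] ≈ √(Ka·C₀) = 2.42 × 10^-3 M.
pH = −log[H+] = −log(2.42 × 10^-3) = 2.62

pH = 2.62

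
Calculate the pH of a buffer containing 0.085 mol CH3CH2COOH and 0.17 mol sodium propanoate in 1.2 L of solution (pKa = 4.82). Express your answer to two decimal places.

pH = 5.12

pH = pKa + log([A⁻]/[HA]) = 4.82 + log(0.17/0.085)
pH = 4.82 + (+0.301) = 5.12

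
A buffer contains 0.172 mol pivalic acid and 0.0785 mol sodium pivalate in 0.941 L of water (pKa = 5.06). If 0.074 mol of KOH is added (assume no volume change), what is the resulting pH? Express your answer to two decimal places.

pH = 5.25

After neutralization: n((CH3)3CCOOH) = 0.098 mol, n((CH3)3CCOO-) = 0.152 mol.
pH = pKa + log([A⁻]/[HA]) = 5.06 + log(0.152/0.098) = 5.06 +0.191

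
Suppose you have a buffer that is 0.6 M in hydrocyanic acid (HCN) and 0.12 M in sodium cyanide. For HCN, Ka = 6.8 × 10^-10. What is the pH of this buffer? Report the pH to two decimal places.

pKa = −log(6.8 × 10^-10) = 9.167
Using pH = pKa + log([base]/[acid]) with [base]/[acid] = 0.12/0.6:
pH = 9.167 + (-0.699) = 8.47

pH = 8.47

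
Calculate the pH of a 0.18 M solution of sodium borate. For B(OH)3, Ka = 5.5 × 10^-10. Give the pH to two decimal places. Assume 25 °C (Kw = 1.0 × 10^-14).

B(OH)4- is the conjugate base of the weak acid B(OH)3.
Kb = Kw/Ka = 1.0×10^-14 / 5.5 × 10^-10 = 1.82 × 10^-5
Kb = x²/(0.18 − x) = 1.82 × 10^-5
Since Kb ≪ C₀, x ≈ √(Kb·C₀) = 1.81 × 10^-3 M.
pOH = 2.74, so pH = 14.00 − pOH = 11.26

pH = 11.26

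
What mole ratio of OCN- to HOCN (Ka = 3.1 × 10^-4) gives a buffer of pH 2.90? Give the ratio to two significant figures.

pKa = -log(3.1 × 10^-4) = 3.509
pH = pKa + log(r) ⇒ log(r) = 2.90 − 3.509 = -0.609
r = [OCN-]/[HOCN] = 10^(-0.609) = 0.246

ratio = 0.25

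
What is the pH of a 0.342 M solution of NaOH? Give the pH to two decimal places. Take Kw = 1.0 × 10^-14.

NaOH is a strong base; [OH-] = 0.342 M.
pOH = -log(0.342) = 0.47
pH = 14.00 - 0.47 = 13.53

pH = 13.53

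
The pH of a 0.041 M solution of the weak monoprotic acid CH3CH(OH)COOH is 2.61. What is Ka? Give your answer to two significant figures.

[H+] = 10^(-2.61) = 2.45 × 10^-3 M
At equilibrium [HA] = 0.041 − 2.45 × 10^-3 = 3.86 × 10^-2 M
Ka = [H+][A-]/[HA] = (2.45 × 10^-3)² / 3.86 × 10^-2 = 1.6 × 10^-4

Ka = 1.6 × 10^-4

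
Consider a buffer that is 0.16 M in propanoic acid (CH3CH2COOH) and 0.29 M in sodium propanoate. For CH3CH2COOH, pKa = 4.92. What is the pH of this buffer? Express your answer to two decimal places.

pH = 5.18

pH = pKa + log([A⁻]/[HA]) = 4.92 + log(0.29/0.16)
pH = 4.92 + (+0.258) = 5.18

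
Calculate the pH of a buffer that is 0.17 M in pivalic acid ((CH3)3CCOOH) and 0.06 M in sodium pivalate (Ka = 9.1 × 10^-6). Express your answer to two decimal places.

pH = 4.59

pKa = −log(9.1 × 10^-6) = 5.041
Henderson–Hasselbalch: pH = pKa + log([(CH3)3CCOO-]/[(CH3)3CCOOH]) = 5.041 + log(0.06/0.17)
pH = 5.041 + (-0.452) = 4.59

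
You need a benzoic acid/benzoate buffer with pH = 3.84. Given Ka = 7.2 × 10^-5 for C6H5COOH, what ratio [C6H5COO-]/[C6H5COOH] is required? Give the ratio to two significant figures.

ratio = 0.50

pKa = -log(7.2 × 10^-5) = 4.143
pH = pKa + log(r) ⇒ log(r) = 3.84 − 4.143 = -0.303
r = [C6H5COO-]/[C6H5COOH] = 10^(-0.303) = 0.498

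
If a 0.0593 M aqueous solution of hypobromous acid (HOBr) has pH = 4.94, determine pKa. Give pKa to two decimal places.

pKa = 8.65

[H+] = 10^(-4.94) = 1.15 × 10^-5 M
At equilibrium [HA] = 0.0593 − 1.15 × 10^-5 = 5.93 × 10^-2 M
Ka = [H+][A-]/[HA] = (1.15 × 10^-5)² / 5.93 × 10^-2 = 2.23 × 10^-9
pKa = -log(2.23 × 10^-9) = 8.65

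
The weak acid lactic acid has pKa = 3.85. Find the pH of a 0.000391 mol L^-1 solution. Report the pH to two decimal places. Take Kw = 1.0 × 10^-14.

CH3CH(OH)COOH ⇌ CH3CH(OH)COO- + H+
Ka = 10^(−3.85) = 1.41 × 10^-4
Let x = [H+] at equilibrium. Ka = x²/(0.000391 − x).
The 5% rule fails; solving x² + Ka·x − Ka·C₀ = 0 exactly:
x = (−Ka + √(Ka² + 4·Ka·C₀))/2 = 1.75 × 10^-4 M
pH = −log[H+] = −log(1.75 × 10^-4) = 3.76

pH = 3.76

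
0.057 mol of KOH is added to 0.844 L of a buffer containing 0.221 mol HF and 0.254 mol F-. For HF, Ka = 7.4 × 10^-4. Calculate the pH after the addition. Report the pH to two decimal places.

OH- converts HF to F-: HF → 0.164 mol, F- → 0.311 mol.
pKa = −log(7.4 × 10^-4) = 3.131
Henderson–Hasselbalch with mole ratio 0.311/0.164: pH = 3.131 + (+0.278)

pH = 3.41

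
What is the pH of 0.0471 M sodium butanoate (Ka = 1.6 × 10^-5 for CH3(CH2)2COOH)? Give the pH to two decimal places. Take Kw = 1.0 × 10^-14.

CH3(CH2)2COO- is the conjugate base of the weak acid CH3(CH2)2COOH.
Kb = Kw/Ka = 1.0×10^-14 / 1.6 × 10^-5 = 6.25 × 10^-10
From the ICE table, Kb = [OH-]²/(0.0471 − [OH-]) = 6.25 × 10^-10.
Assume [OH-] ≪ 0.0471: [OH-] ≈ √(6.25 × 10^-10 × 0.0471) = 5.43 × 10^-6 M
([OH-]/C₀ = 0.012% < 5%, so the approximation holds.)
pOH = −log(5.43 × 10^-6) = 5.27; pH = 14.00 − 5.27 = 8.73

pH = 8.73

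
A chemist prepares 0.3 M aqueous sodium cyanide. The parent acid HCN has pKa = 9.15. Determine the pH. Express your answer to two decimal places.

CN- is the conjugate base of the weak acid HCN.
Ka = 10^(−9.15) = 7.08 × 10^-10
Kb = Kw/Ka = 1.0×10^-14 / 7.08 × 10^-10 = 1.41 × 10^-5
From the ICE table, Kb = x²/(0.3 − x) = 1.41 × 10^-5.
Neglecting x in the denominator: x = √(1.41 × 10^-5 × 0.3) = 2.06 × 10^-3 M
(x/C₀ = 0.69% < 5%, so the approximation holds.)
pOH = 2.69, so pH = 14.00 − pOH = 11.31

pH = 11.31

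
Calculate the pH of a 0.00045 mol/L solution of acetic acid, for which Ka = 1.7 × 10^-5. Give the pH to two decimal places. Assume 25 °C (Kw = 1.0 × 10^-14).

pH = 4.10

CH3COOH ⇌ CH3COO- + H+
From the ICE table, Ka = [H+]²/(0.00045 − [H+]) = 1.7 × 10^-5.
[H+] is not negligible relative to C₀; solve [H+]² + 1.7e-05·[H+] − 7.65e-09 = 0.
[H+] = (−Ka + √(Ka² + 4·Ka·C₀))/2 = 7.94 × 10^-5 M
pH = −log(7.94 × 10^-5) = 4.10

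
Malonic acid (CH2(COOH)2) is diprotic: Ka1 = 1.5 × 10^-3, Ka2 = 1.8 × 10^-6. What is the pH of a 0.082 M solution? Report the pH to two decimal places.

Ka1 ≫ Ka2, so treat the first dissociation as the only significant source of H+.
Ka1 = x²/(0.082 − x) = 1.5 × 10^-3
Solving the quadratic: x = (−Ka1 + √(Ka1² + 4·Ka1·C₀))/2 = 1.04 × 10^-2 M
pH = −log(1.04 × 10^-2) = 1.98

pH = 1.98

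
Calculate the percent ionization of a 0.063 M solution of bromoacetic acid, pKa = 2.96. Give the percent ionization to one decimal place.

BrCH2COOH ⇌ BrCH2COO- + H+; let x = [H+] at equilibrium.
Ka = 10^(−2.96) = 1.10 × 10^-3
Ka = x²/(C₀ − x); solving the quadratic gives x = 7.79 × 10^-3 M.
Fraction ionized = 7.79 × 10^-3 / 0.063 = 0.1237 → 12.4%

12.4%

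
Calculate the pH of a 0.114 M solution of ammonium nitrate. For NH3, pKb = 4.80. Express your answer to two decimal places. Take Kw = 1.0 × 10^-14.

pH = 5.07

NH4+ is the conjugate acid of the weak base NH3.
Kb = 10^(−4.80) = 1.58 × 10^-5
Ka = Kw/Kb = 1.0×10^-14 / 1.58 × 10^-5 = 6.33 × 10^-10
Let x = [H+] at equilibrium. Ka = x²/(0.114 − x).
Since Ka ≪ C₀, x ≈ √(Ka·C₀) = 8.49 × 10^-6 M.
(x/C₀ = 0.0075% < 5%, so the approximation holds.)
pH = −log[H+] = −log(8.49 × 10^-6) = 5.07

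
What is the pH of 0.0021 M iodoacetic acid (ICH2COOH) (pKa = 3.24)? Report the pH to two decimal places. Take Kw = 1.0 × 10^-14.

ICH2COOH ⇌ ICH2COO- + H+
Ka = 10^(−3.24) = 5.75 × 10^-4
Ka = [H+]²/(0.0021 − [H+]) = 5.75 × 10^-4
The 5% rule fails; solving [H+]² + Ka·[H+] − Ka·C₀ = 0 exactly:
[H+] = [−0.000575 + √(0.000575² + 4.83e-06)]/2 = 8.48 × 10^-4 M
pH = −log[H+] = −log(8.48 × 10^-4) = 3.07

pH = 3.07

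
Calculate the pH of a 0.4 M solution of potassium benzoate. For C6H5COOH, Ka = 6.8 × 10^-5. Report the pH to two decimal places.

C6H5COO- is the conjugate base of the weak acid C6H5COOH.
Kb = Kw/Ka = 1.0×10^-14 / 6.8 × 10^-5 = 1.47 × 10^-10
From the ICE table, Kb = [OH-]²/(0.4 − [OH-]) = 1.47 × 10^-10.
Assume [OH-] ≪ 0.4: [OH-] ≈ √(1.47 × 10^-10 × 0.4) = 7.67 × 10^-6 M
([OH-]/C₀ = 0.0019% < 5%, so the approximation holds.)
pOH = −log(7.67 × 10^-6) = 5.12; pH = 14.00 − 5.12 = 8.88

pH = 8.88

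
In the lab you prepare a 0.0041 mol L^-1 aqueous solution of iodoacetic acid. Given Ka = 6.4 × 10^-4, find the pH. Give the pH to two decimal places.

pH = 2.88

ICH2COOH ⇌ ICH2COO- + H+
From the ICE table, Ka = [H+]²/(0.0041 − [H+]) = 6.4 × 10^-4.
[H+] is not negligible relative to C₀; solve [H+]² + 0.00064·[H+] − 2.62e-06 = 0.
[H+] = (−Ka + √(Ka² + 4·Ka·C₀))/2 = 1.33 × 10^-3 M
pH = −log(1.33 × 10^-3) = 2.88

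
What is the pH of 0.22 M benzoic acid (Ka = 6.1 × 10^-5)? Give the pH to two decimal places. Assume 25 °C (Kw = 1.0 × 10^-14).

pH = 2.44

C6H5COOH ⇌ C6H5COO- + H+
From the ICE table, Ka = [H+]²/(0.22 − [H+]) = 6.1 × 10^-5.
Since Ka ≪ C₀, [H+] ≈ √(Ka·C₀) = 3.66 × 10^-3 M.
pH = −log(3.66 × 10^-3) = 2.44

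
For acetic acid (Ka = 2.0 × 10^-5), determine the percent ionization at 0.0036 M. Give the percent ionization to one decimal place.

CH3COOH ⇌ CH3COO- + H+; let x = [H+] at equilibrium.
Solve x² + 2e-05x − 7.2e-08 = 0 → x = 2.59 × 10^-4 M
Fraction ionized = 2.59 × 10^-4 / 0.0036 = 0.0719 → 7.2%

7.2%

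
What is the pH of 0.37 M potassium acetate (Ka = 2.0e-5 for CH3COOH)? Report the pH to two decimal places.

CH3COO- is the conjugate base of the weak acid CH3COOH.
Kb = Kw/Ka = 1.0×10^-14 / 2.0 × 10^-5 = 5.00 × 10^-10
Kb = [OH-]²/(0.37 − [OH-]) = 5.00 × 10^-10
Assume [OH-] ≪ 0.37: [OH-] ≈ √(5.00 × 10^-10 × 0.37) = 1.36 × 10^-5 M
Check: 0.0037% ionized — well under 5%, approximation valid.
pOH = 4.87, so pH = 14.00 − pOH = 9.13

pH = 9.13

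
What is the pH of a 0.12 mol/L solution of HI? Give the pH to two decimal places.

HI is a strong acid and dissociates completely, so [H+] = 0.12 M.
pH = -log(0.12) = 0.92

pH = 0.92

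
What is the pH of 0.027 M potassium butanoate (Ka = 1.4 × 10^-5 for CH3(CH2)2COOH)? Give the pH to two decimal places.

pH = 8.64

CH3(CH2)2COO- is the conjugate base of the weak acid CH3(CH2)2COOH.
Kb = Kw/Ka = 1.0×10^-14 / 1.4 × 10^-5 = 7.14 × 10^-10
Kb = x²/(0.027 − x) = 7.14 × 10^-10
Neglecting x in the denominator: x = √(7.14 × 10^-10 × 0.027) = 4.39 × 10^-6 M
Check: 0.016% ionized — well under 5%, approximation valid.
pOH = 5.36, so pH = 14.00 − pOH = 8.64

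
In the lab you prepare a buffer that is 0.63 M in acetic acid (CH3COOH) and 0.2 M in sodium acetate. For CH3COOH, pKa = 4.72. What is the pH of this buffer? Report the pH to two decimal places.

pH = pKa + log([A⁻]/[HA]) = 4.72 + log(0.2/0.63)
pH = 4.72 + (-0.498) = 4.22

pH = 4.22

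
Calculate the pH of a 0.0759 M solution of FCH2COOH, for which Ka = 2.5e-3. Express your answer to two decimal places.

FCH2COOH ⇌ FCH2COO- + H+
From the ICE table, Ka = [H+]²/(0.0759 − [H+]) = 2.5 × 10^-3.
The 5% rule fails; solving [H+]² + Ka·[H+] − Ka·C₀ = 0 exactly:
[H+] = (−Ka + √(Ka² + 4·Ka·C₀))/2 = 1.26 × 10^-2 M
pH = −log[H+] = −log(1.26 × 10^-2) = 1.90

pH = 1.90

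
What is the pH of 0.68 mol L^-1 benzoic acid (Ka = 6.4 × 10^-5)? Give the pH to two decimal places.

C6H5COOH ⇌ C6H5COO- + H+
Ka = [H+]²/(0.68 − [H+]) = 6.4 × 10^-5
Neglecting [H+] in the denominator: [H+] = √(6.4 × 10^-5 × 0.68) = 6.60 × 10^-3 M
pH = −log[H+] = −log(6.60 × 10^-3) = 2.18

pH = 2.18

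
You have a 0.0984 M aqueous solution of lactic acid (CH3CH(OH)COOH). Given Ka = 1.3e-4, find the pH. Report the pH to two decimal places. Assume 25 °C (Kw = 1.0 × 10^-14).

pH = 2.45

CH3CH(OH)COOH ⇌ CH3CH(OH)COO- + H+
Let x = [H+] at equilibrium. Ka = x²/(0.0984 − x).
Assume x ≪ 0.0984: x ≈ √(1.3 × 10^-4 × 0.0984) = 3.58 × 10^-3 M
pH = −log[H+] = −log(3.58 × 10^-3) = 2.45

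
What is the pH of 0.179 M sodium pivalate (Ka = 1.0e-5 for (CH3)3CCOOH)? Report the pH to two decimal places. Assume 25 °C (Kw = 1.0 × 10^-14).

(CH3)3CCOO- is the conjugate base of the weak acid (CH3)3CCOOH.
Kb = Kw/Ka = 1.0×10^-14 / 1.0 × 10^-5 = 1.00 × 10^-9
Let x = [OH-] at equilibrium. Kb = x²/(0.179 − x).
Since Kb ≪ C₀, x ≈ √(Kb·C₀) = 1.34 × 10^-5 M.
(x/C₀ = 0.0075% < 5%, so the approximation holds.)
pOH = 4.87, so pH = 14.00 − pOH = 9.13

pH = 9.13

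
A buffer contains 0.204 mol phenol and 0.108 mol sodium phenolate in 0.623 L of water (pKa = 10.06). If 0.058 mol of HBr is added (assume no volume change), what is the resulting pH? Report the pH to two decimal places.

After neutralization: n(C6H5OH) = 0.262 mol, n(C6H5O-) = 0.05 mol.
pH = pKa + log(n_C6H5O-/n_C6H5OH) = 10.06 + log(0.05/0.262) = 10.06 + (-0.719)

pH = 9.34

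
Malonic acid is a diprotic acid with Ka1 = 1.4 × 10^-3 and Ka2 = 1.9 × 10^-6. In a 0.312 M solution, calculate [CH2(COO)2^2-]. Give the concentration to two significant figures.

First ionization gives [H+] ≈ [CH2(COOH)COO-] = 2.02 × 10^-2 M.
Second step: Ka2 = [H+][CH2(COO)2^2-]/[CH2(COOH)COO-] ≈ [CH2(COO)2^2-] (since [H+] ≈ [CH2(COOH)COO-]).
So [CH2(COO)2^2-] ≈ Ka2.

1.9 × 10^-6 M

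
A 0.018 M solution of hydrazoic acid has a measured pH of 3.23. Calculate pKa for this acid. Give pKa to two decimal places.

pKa = 4.70

[H+] = 10^(-3.23) = 5.89 × 10^-4 M
At equilibrium [HA] = 0.018 − 5.89 × 10^-4 = 1.74 × 10^-2 M
Ka = [H+][A-]/[HA] = (5.89 × 10^-4)² / 1.74 × 10^-2 = 1.99 × 10^-5
pKa = -log(1.99 × 10^-5) = 4.70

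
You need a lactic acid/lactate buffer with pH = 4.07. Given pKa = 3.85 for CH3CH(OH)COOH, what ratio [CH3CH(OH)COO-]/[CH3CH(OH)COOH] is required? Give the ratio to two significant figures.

pH = pKa + log(r) ⇒ log(r) = 4.07 − 3.85 = +0.22
r = [CH3CH(OH)COO-]/[CH3CH(OH)COOH] = 10^(+0.22) = 1.66

ratio = 1.7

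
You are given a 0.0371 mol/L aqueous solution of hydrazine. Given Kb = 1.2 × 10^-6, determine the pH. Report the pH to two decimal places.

N2H4 + H2O ⇌ N2H5+ + OH-
From the ICE table, Kb = [OH-]²/(0.0371 − [OH-]) = 1.2 × 10^-6.
Neglecting [OH-] in the denominator: [OH-] = √(1.2 × 10^-6 × 0.0371) = 2.11 × 10^-4 M
Check: 0.57% ionized — well under 5%, approximation valid.
pOH = −log(2.11 × 10^-4) = 3.68; pH = 14.00 − 3.68 = 10.32

pH = 10.32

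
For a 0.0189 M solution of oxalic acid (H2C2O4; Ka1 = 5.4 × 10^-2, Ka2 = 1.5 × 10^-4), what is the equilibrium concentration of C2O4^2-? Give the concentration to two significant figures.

First ionization gives [H+] ≈ [HC2O4-] = 1.48 × 10^-2 M.
Second step: Ka2 = [H+][C2O4^2-]/[HC2O4-] ≈ [C2O4^2-] (since [H+] ≈ [HC2O4-]).
So [C2O4^2-] ≈ Ka2.

1.5 × 10^-4 M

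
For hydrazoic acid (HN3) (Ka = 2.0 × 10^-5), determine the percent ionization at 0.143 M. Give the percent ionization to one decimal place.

1.2%

HN3 ⇌ N3- + H+; let x = [H+] at equilibrium.
x ≈ √(Ka·C₀) = √(2.0 × 10^-5 × 0.143) = 1.69 × 10^-3 M
Fraction ionized = 1.69 × 10^-3 / 0.143 = 0.0118 → 1.2%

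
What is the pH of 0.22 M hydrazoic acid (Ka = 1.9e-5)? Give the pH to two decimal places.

HN3 ⇌ N3- + H+
Ka = x²/(0.22 − x) = 1.9 × 10^-5
Assume x ≪ 0.22: x ≈ √(1.9 × 10^-5 × 0.22) = 2.04 × 10^-3 M
pH = −log[H+] = −log(2.04 × 10^-3) = 2.69

pH = 2.69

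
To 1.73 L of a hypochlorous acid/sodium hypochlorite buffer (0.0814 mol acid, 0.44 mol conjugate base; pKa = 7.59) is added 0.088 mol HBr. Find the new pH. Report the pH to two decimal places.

After neutralization: n(HOCl) = 0.169 mol, n(OCl-) = 0.352 mol.
Henderson–Hasselbalch with mole ratio 0.352/0.169: pH = 7.59 + (+0.319)

pH = 7.91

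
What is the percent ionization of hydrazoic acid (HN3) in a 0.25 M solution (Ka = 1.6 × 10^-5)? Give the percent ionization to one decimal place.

0.8%

HN3 ⇌ N3- + H+; let x = [H+] at equilibrium.
x ≈ √(Ka·C₀) = √(1.6 × 10^-5 × 0.25) = 2.00 × 10^-3 M
% ionization = x/C₀ × 100% = 2.00 × 10^-3/0.25 × 100% = 0.8%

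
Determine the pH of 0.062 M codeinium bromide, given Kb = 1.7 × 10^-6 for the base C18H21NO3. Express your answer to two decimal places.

C18H22NO3+ is the conjugate acid of the weak base C18H21NO3.
Ka = Kw/Kb = 1.0×10^-14 / 1.7 × 10^-6 = 5.88 × 10^-9
Ka = x²/(0.062 − x) = 5.88 × 10^-9
Neglecting x in the denominator: x = √(5.88 × 10^-9 × 0.062) = 1.91 × 10^-5 M
pH = −log[H+] = −log(1.91 × 10^-5) = 4.72

pH = 4.72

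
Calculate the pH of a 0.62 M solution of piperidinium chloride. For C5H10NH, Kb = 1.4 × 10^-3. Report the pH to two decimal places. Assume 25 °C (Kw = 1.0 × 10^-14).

pH = 5.68

C5H10NH2+ is the conjugate acid of the weak base C5H10NH.
Ka = Kw/Kb = 1.0×10^-14 / 1.4 × 10^-3 = 7.14 × 10^-12
Ka = [H+]²/(0.62 − [H+]) = 7.14 × 10^-12
Assume [H+] ≪ 0.62: [H+] ≈ √(7.14 × 10^-12 × 0.62) = 2.10 × 10^-6 M
pH = −log(2.10 × 10^-6) = 5.68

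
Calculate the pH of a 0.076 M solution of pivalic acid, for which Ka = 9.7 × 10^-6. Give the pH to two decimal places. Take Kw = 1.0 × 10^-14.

(CH3)3CCOOH ⇌ (CH3)3CCOO- + H+
Ka = [H+]²/(0.076 − [H+]) = 9.7 × 10^-6
Since Ka ≪ C₀, [H+] ≈ √(Ka·C₀) = 8.59 × 10^-4 M.
pH = −log[H+] = −log(8.59 × 10^-4) = 3.07

pH = 3.07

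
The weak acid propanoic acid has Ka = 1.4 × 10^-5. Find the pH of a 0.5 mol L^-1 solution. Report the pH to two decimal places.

CH3CH2COOH ⇌ CH3CH2COO- + H+
Let x = [H+] at equilibrium. Ka = x²/(0.5 − x).
Neglecting x in the denominator: x = √(1.4 × 10^-5 × 0.5) = 2.65 × 10^-3 M
(x/C₀ = 0.53% < 5%, so the approximation holds.)
pH = −log(2.65 × 10^-3) = 2.58

pH = 2.58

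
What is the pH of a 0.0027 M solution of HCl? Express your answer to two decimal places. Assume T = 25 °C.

HCl is a strong acid and dissociates completely, so [H+] = 0.0027 M.
pH = -log(0.0027) = 2.57

pH = 2.57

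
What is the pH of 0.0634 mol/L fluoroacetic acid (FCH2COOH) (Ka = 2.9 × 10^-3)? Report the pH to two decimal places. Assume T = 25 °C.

FCH2COOH ⇌ FCH2COO- + H+
Ka = x²/(0.0634 − x) = 2.9 × 10^-3
Here C₀/Ka ≈ 21.9, so the small-x approximation fails. Use the quadratic:
x = (−Ka + √(Ka² + 4·Ka·C₀))/2 = 1.22 × 10^-2 M
pH = −log[H+] = −log(1.22 × 10^-2) = 1.91

pH = 1.91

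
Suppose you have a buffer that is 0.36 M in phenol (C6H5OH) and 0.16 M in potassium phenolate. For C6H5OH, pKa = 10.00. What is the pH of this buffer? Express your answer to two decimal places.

Henderson–Hasselbalch: pH = pKa + log([C6H5O-]/[C6H5OH]) = 10.00 + log(0.16/0.36)
pH = 10.00 + (-0.352) = 9.65

pH = 9.65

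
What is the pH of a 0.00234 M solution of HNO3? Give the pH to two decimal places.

HNO3 is a strong acid and dissociates completely, so [H+] = 0.00234 M.
pH = -log(0.00234) = 2.63

pH = 2.63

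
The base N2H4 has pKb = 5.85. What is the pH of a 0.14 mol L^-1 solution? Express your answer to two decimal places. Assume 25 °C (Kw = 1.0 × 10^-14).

N2H4 + H2O ⇌ N2H5+ + OH-
Kb = 10^(−5.85) = 1.41 × 10^-6
Let x = [OH-] at equilibrium. Kb = x²/(0.14 − x).
Neglecting x in the denominator: x = √(1.41 × 10^-6 × 0.14) = 4.44 × 10^-4 M
(x/C₀ = 0.32% < 5%, so the approximation holds.)
pOH = −log(4.44 × 10^-4) = 3.35; pH = 14.00 − 3.35 = 10.65

pH = 10.65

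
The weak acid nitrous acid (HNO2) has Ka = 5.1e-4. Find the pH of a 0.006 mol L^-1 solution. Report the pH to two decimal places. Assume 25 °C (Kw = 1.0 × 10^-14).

HNO2 ⇌ NO2- + H+
From the ICE table, Ka = x²/(0.006 − x) = 5.1 × 10^-4.
x is not negligible relative to C₀; solve x² + 0.00051·x − 3.06e-06 = 0.
x = [−0.00051 + √(0.00051² + 1.22e-05)]/2 = 1.51 × 10^-3 M
pH = −log(1.51 × 10^-3) = 2.82

pH = 2.82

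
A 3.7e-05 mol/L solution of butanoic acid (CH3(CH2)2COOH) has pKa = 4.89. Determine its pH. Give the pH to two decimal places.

pH = 4.79

CH3(CH2)2COOH ⇌ CH3(CH2)2COO- + H+
Ka = 10^(−4.89) = 1.29 × 10^-5
From the ICE table, Ka = [H+]²/(3.7e-05 − [H+]) = 1.29 × 10^-5.
[H+] is not negligible relative to C₀; solve [H+]² + 1.29e-05·[H+] − 4.77e-10 = 0.
[H+] = (−Ka + √(Ka² + 4·Ka·C₀))/2 = 1.63 × 10^-5 M
pH = −log[H+] = −log(1.63 × 10^-5) = 4.79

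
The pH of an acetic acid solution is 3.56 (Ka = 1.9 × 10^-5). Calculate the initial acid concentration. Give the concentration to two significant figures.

[H+] = 10^(-3.56) = 2.75 × 10^-4 M = x
Ka = x²/(C₀ − x) ⇒ C₀ = x + x²/Ka
C₀ = 2.75 × 10^-4 + (2.75 × 10^-4)²/(1.9 × 10^-5) = 4.26 × 10^-3 M

C₀ = 4.3 × 10^-3 M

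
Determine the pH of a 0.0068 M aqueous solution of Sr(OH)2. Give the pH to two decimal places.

Sr(OH)2 is a strong base (each formula unit releases 2 OH-); [OH-] = 0.0136 M.
pOH = -log(0.0136) = 1.87
pH = 14.00 - 1.87 = 12.13

pH = 12.13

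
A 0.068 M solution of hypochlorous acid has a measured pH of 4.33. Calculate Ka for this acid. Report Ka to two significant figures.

[H+] = 10^(-4.33) = 4.68 × 10^-5 M
At equilibrium [HA] = 0.068 − 4.68 × 10^-5 = 6.80 × 10^-2 M
Ka = [H+][A-]/[HA] = (4.68 × 10^-5)² / 6.80 × 10^-2 = 3.2 × 10^-8

Ka = 3.2 × 10^-8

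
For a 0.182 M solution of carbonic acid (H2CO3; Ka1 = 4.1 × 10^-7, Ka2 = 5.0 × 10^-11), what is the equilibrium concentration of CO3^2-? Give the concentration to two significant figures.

5.0 × 10^-11 M

First ionization gives [H+] ≈ [HCO3-] = 2.73 × 10^-4 M.
Second step: Ka2 = [H+][CO3^2-]/[HCO3-] ≈ [CO3^2-] (since [H+] ≈ [HCO3-]).
So [CO3^2-] ≈ Ka2.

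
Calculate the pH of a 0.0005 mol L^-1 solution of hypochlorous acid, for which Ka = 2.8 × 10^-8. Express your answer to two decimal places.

HOCl ⇌ OCl- + H+
Ka = [H+]²/(0.0005 − [H+]) = 2.8 × 10^-8
Assume [H+] ≪ 0.0005: [H+] ≈ √(2.8 × 10^-8 × 0.0005) = 3.74 × 10^-6 M
pH = −log[H+] = −log(3.74 × 10^-6) = 5.43

pH = 5.43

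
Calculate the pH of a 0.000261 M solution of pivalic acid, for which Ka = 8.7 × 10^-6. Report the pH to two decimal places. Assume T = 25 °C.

pH = 4.36

(CH3)3CCOOH ⇌ (CH3)3CCOO- + H+
Let x = [H+] at equilibrium. Ka = x²/(0.000261 − x).
Here C₀/Ka ≈ 30, so the small-x approximation fails. Use the quadratic:
x = [−8.7e-06 + √(8.7e-06² + 9.08e-09)]/2 = 4.35 × 10^-5 M
pH = −log(4.35 × 10^-5) = 4.36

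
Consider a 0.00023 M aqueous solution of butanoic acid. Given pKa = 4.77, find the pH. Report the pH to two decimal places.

CH3(CH2)2COOH ⇌ CH3(CH2)2COO- + H+
Ka = 10^(−4.77) = 1.70 × 10^-5
Ka = [H+]²/(0.00023 − [H+]) = 1.70 × 10^-5
[H+] is not negligible relative to C₀; solve [H+]² + 1.7e-05·[H+] − 3.91e-09 = 0.
[H+] = (−Ka + √(Ka² + 4·Ka·C₀))/2 = 5.46 × 10^-5 M
pH = −log[H+] = −log(5.46 × 10^-5) = 4.26

pH = 4.26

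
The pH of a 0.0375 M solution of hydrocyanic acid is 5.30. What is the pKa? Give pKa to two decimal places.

pKa = 9.17

[H+] = 10^(-5.30) = 5.01 × 10^-6 M
At equilibrium [HA] = 0.0375 − 5.01 × 10^-6 = 3.75 × 10^-2 M
Ka = [H+][A-]/[HA] = (5.01 × 10^-6)² / 3.75 × 10^-2 = 6.69 × 10^-10
pKa = -log(6.69 × 10^-10) = 9.17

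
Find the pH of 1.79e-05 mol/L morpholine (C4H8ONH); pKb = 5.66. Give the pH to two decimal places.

C4H8ONH + H2O ⇌ C4H8ONH2+ + OH-
Kb = 10^(−5.66) = 2.19 × 10^-6
Let x = [OH-] at equilibrium. Kb = x²/(1.79e-05 − x).
The 5% rule fails; solving x² + Kb·x − Kb·C₀ = 0 exactly:
x = [−2.19e-06 + √(2.19e-06² + 1.57e-10)]/2 = 5.26 × 10^-6 M
pOH = −log(5.26 × 10^-6) = 5.28; pH = 14.00 − 5.28 = 8.72

pH = 8.72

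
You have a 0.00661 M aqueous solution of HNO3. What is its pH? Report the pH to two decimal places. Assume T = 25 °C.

pH = 2.18

HNO3 is a strong acid and dissociates completely, so [H+] = 0.00661 M.
pH = -log(0.00661) = 2.18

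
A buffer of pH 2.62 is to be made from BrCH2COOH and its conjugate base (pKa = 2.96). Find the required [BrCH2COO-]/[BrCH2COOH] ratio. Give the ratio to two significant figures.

ratio = 0.46

pH = pKa + log(r) ⇒ log(r) = 2.62 − 2.96 = -0.34
r = [BrCH2COO-]/[BrCH2COOH] = 10^(-0.34) = 0.457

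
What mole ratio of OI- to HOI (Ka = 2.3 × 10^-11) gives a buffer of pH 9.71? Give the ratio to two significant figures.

ratio = 0.12

pKa = -log(2.3 × 10^-11) = 10.638
pH = pKa + log(r) ⇒ log(r) = 9.71 − 10.638 = -0.928
r = [OI-]/[HOI] = 10^(-0.928) = 0.118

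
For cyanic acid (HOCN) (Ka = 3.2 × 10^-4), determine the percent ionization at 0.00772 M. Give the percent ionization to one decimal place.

HOCN ⇌ OCN- + H+; let x = [H+] at equilibrium.
Solve x² + 0.00032x − 2.47e-06 = 0 → x = 1.42 × 10^-3 M
Fraction ionized = 1.42 × 10^-3 / 0.00772 = 0.1839 → 18.4%

18.4%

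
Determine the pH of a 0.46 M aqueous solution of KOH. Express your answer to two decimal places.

KOH is a strong base; [OH-] = 0.46 M.
pOH = -log(0.46) = 0.34
pH = 14.00 - 0.34 = 13.66

pH = 13.66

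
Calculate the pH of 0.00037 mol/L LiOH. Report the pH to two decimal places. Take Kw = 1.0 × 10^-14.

pH = 10.57

LiOH is a strong base; [OH-] = 0.00037 M.
pOH = -log(0.00037) = 3.43
pH = 14.00 - 3.43 = 10.57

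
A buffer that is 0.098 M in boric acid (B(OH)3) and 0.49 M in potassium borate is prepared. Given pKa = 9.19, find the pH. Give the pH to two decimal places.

pH = 9.89

pH = pKa + log([A⁻]/[HA]) = 9.19 + log(0.49/0.098)
pH = 9.19 + (+0.699) = 9.89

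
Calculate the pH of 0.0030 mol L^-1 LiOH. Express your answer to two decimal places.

LiOH is a strong base; [OH-] = 0.003 M.
pOH = -log(0.003) = 2.52
pH = 14.00 - 2.52 = 11.48

pH = 11.48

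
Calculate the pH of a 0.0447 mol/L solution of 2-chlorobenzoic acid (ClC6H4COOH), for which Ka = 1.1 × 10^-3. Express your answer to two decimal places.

pH = 2.19

ClC6H4COOH ⇌ ClC6H4COO- + H+
From the ICE table, Ka = x²/(0.0447 − x) = 1.1 × 10^-3.
x is not negligible relative to C₀; solve x² + 0.0011·x − 4.92e-05 = 0.
x = [−0.0011 + √(0.0011² + 0.000197)]/2 = 6.48 × 10^-3 M
pH = −log[H+] = −log(6.48 × 10^-3) = 2.19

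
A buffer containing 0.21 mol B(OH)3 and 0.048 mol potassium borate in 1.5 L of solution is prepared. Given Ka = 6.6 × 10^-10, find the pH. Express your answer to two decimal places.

pH = 8.54

pKa = −log(6.6 × 10^-10) = 9.180
Using pH = pKa + log([base]/[acid]) with [base]/[acid] = 0.048/0.21:
pH = 9.180 + (-0.641) = 8.54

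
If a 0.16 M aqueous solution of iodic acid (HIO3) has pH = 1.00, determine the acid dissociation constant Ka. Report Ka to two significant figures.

Ka = 1.7 × 10^-1

[H+] = 10^(-1.00) = 1.00 × 10^-1 M
At equilibrium [HA] = 0.16 − 1.00 × 10^-1 = 6.00 × 10^-2 M
Ka = [H+][A-]/[HA] = (1.00 × 10^-1)² / 6.00 × 10^-2 = 1.7 × 10^-1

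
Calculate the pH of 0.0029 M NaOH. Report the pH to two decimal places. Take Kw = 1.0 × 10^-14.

NaOH is a strong base; [OH-] = 0.0029 M.
pOH = -log(0.0029) = 2.54
pH = 14.00 - 2.54 = 11.46

pH = 11.46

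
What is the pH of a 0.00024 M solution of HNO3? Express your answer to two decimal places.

pH = 3.62

HNO3 is a strong acid and dissociates completely, so [H+] = 0.00024 M.
pH = -log(0.00024) = 3.62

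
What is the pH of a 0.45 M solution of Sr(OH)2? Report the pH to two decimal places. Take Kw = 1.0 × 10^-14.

Sr(OH)2 is a strong base (each formula unit releases 2 OH-); [OH-] = 0.9 M.
pOH = -log(0.9) = 0.05
pH = 14.00 - 0.05 = 13.95

pH = 13.95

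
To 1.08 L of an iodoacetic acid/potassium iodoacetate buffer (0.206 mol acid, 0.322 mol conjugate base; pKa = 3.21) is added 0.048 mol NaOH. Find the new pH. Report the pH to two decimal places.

OH- converts ICH2COOH to ICH2COO-: ICH2COOH → 0.158 mol, ICH2COO- → 0.37 mol.
Henderson–Hasselbalch with mole ratio 0.37/0.158: pH = 3.21 + (+0.370)

pH = 3.58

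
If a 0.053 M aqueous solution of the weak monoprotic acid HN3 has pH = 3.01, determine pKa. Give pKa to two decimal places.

[H+] = 10^(-3.01) = 9.77 × 10^-4 M
At equilibrium [HA] = 0.053 − 9.77 × 10^-4 = 5.20 × 10^-2 M
Ka = [H+][A-]/[HA] = (9.77 × 10^-4)² / 5.20 × 10^-2 = 1.84 × 10^-5
pKa = -log(1.84 × 10^-5) = 4.74

pKa = 4.74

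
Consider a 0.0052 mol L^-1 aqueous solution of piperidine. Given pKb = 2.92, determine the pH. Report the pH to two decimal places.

pH = 11.29

C5H10NH + H2O ⇌ C5H10NH2+ + OH-
Kb = 10^(−2.92) = 1.20 × 10^-3
From the ICE table, Kb = x²/(0.0052 − x) = 1.20 × 10^-3.
x is not negligible relative to C₀; solve x² + 0.0012·x − 6.24e-06 = 0.
x = [−0.0012 + √(0.0012² + 2.5e-05)]/2 = 1.97 × 10^-3 M
pOH = −log(1.97 × 10^-3) = 2.71; pH = 14.00 − 2.71 = 11.29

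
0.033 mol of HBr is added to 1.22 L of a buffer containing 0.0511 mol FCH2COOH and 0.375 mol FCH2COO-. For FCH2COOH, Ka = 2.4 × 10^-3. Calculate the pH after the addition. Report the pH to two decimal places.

pH = 3.23

Added H+ converts FCH2COO- to FCH2COOH: FCH2COOH → 0.0841 mol, FCH2COO- → 0.342 mol.
pKa = −log(2.4 × 10^-3) = 2.620
pH = pKa + log(n_FCH2COO-/n_FCH2COOH) = 2.620 + log(0.342/0.0841) = 2.620 + (+0.609)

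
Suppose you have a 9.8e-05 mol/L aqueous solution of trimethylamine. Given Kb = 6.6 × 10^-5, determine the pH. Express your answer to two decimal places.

(CH3)3N + H2O ⇌ (CH3)3NH+ + OH-
Kb = x²/(9.8e-05 − x) = 6.6 × 10^-5
The 5% rule fails; solving x² + Kb·x − Kb·C₀ = 0 exactly:
x = (−Kb + √(Kb² + 4·Kb·C₀))/2 = 5.39 × 10^-5 M
pOH = 4.27, so pH = 14.00 − pOH = 9.73

pH = 9.73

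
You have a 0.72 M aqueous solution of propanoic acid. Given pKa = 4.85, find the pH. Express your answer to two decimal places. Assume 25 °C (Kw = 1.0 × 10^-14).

CH3CH2COOH ⇌ CH3CH2COO- + H+
Ka = 10^(−4.85) = 1.41 × 10^-5
From the ICE table, Ka = [H+]²/(0.72 − [H+]) = 1.41 × 10^-5.
Since Ka ≪ C₀, [H+] ≈ √(Ka·C₀) = 3.19 × 10^-3 M.
pH = −log[H+] = −log(3.19 × 10^-3) = 2.50

pH = 2.50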